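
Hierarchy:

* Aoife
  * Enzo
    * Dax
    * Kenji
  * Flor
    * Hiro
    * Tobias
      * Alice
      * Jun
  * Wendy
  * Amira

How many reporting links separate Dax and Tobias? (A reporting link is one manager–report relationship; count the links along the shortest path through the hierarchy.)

Dax is 2 levels below Aoife, and Tobias is 2 levels below Aoife (their lowest common manager). The shortest path runs up from Dax to Aoife and back down to Tobias: 2 + 2 = 4 links.

4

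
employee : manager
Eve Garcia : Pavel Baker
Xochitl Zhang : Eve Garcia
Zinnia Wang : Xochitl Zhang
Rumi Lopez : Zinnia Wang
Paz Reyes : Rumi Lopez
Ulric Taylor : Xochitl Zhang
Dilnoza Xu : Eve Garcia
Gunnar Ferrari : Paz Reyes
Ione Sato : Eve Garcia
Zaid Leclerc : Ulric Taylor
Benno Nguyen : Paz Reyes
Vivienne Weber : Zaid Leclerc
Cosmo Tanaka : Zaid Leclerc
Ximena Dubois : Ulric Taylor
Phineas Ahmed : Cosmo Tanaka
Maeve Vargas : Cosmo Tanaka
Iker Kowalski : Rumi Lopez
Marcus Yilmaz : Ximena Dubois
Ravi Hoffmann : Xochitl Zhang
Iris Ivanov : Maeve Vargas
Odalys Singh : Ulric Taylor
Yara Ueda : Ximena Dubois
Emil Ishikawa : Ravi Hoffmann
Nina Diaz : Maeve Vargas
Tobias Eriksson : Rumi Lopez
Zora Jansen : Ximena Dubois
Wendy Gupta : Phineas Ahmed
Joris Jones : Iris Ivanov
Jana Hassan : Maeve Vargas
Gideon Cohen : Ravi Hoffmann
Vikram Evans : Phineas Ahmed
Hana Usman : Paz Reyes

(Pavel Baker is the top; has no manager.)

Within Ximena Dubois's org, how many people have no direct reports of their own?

3

The people in Ximena Dubois's organization with no one reporting to them are Zora Jansen, Yara Ueda, Marcus Yilmaz. That is 3.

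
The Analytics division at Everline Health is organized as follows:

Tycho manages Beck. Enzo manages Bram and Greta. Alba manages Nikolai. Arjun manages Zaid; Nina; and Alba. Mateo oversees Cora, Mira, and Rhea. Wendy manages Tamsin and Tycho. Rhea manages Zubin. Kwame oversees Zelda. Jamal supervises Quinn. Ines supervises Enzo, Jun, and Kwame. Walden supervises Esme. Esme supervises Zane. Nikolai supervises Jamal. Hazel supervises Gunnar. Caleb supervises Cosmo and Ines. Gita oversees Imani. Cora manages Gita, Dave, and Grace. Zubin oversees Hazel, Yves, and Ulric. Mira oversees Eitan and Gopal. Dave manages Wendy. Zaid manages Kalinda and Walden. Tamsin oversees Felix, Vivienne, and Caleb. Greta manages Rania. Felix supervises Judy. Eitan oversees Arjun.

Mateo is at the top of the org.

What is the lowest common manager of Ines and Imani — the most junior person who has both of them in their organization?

Ines's chain of managers is Caleb, Tamsin, Wendy, Dave, Cora, Mateo. Imani's chain of managers is Gita, Cora, Mateo. The first manager that appears in both chains is Cora.

Cora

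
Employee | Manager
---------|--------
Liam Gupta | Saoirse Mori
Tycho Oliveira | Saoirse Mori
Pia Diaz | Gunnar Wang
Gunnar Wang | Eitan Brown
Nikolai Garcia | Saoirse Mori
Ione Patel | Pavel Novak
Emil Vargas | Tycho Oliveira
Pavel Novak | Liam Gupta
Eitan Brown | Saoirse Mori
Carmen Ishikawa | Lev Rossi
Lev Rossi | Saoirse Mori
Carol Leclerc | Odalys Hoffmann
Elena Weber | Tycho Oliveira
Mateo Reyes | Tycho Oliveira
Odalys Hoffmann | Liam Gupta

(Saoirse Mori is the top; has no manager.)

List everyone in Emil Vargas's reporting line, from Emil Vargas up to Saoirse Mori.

Emil Vargas reports to Tycho Oliveira. Tycho Oliveira reports to Saoirse Mori. Saoirse Mori is at the top.

Emil Vargas -> Tycho Oliveira -> Saoirse Mori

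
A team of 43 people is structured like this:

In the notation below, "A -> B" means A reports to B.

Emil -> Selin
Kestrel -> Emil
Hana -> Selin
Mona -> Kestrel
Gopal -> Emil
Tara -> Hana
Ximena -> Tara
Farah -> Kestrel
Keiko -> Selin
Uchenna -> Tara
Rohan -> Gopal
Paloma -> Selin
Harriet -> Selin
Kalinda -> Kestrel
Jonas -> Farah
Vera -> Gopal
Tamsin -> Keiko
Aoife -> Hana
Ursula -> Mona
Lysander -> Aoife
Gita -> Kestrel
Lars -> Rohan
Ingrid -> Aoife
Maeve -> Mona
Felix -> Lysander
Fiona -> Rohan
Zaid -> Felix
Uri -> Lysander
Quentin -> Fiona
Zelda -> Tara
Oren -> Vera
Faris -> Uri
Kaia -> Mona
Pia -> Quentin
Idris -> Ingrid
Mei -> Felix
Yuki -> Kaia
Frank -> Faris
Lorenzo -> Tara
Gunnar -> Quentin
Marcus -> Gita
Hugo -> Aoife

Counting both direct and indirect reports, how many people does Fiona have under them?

Fiona directly manages Quentin. Under Quentin: Gunnar, Pia (2). That's 3 in total.

3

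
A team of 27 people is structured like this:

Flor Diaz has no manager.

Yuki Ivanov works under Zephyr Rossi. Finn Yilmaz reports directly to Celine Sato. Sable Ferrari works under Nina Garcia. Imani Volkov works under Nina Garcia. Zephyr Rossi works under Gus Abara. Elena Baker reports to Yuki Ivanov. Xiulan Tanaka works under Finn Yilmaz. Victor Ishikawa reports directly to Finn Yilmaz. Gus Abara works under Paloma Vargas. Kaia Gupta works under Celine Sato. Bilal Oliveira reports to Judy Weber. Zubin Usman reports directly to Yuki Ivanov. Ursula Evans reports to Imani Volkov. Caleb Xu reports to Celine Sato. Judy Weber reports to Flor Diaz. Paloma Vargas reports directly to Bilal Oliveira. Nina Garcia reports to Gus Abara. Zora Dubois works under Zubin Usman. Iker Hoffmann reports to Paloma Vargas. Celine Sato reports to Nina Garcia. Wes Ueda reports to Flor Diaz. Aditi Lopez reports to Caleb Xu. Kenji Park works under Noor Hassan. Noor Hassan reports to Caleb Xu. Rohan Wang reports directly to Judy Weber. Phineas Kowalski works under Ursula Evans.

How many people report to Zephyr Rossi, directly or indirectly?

Zephyr Rossi directly manages Yuki Ivanov. Under Yuki Ivanov: Elena Baker, Zubin Usman, Zora Dubois (3). That's 4 in total.

4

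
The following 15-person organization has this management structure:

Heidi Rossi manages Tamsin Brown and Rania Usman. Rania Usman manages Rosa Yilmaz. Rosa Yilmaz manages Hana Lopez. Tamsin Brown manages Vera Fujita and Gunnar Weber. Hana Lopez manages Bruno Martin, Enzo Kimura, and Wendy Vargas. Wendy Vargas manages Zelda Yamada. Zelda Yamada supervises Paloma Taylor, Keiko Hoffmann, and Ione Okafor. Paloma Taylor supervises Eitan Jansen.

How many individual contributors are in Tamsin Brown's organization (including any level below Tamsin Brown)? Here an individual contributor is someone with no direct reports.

2

The people in Tamsin Brown's organization with no one reporting to them are Gunnar Weber, Vera Fujita. That is 2.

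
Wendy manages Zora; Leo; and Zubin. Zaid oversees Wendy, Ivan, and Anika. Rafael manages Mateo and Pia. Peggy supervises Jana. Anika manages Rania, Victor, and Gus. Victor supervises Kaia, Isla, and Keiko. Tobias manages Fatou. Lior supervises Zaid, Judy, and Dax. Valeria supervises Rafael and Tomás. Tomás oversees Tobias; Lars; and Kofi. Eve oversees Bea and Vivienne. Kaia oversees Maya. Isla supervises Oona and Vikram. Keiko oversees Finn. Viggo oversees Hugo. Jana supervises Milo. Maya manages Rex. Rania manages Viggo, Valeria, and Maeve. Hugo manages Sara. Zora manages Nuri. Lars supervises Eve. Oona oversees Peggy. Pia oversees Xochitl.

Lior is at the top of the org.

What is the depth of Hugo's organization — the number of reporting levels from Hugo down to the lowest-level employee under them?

1

The longest chain under Hugo runs Hugo → Sara, which is 1 level below Hugo.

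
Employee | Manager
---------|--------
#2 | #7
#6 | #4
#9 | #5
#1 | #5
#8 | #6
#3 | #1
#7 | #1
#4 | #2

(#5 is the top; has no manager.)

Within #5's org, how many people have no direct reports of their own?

3

The people in #5's organization with no one reporting to them are #9, #3, #8. That is 3.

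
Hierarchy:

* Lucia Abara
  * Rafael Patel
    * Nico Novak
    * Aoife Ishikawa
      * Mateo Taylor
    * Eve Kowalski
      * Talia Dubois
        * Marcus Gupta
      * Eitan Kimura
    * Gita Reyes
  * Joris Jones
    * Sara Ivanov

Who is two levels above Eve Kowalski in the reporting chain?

Eve Kowalski reports to Rafael Patel, and Rafael Patel reports to Lucia Abara. So Eve Kowalski's skip-level manager is Lucia Abara.

Lucia Abara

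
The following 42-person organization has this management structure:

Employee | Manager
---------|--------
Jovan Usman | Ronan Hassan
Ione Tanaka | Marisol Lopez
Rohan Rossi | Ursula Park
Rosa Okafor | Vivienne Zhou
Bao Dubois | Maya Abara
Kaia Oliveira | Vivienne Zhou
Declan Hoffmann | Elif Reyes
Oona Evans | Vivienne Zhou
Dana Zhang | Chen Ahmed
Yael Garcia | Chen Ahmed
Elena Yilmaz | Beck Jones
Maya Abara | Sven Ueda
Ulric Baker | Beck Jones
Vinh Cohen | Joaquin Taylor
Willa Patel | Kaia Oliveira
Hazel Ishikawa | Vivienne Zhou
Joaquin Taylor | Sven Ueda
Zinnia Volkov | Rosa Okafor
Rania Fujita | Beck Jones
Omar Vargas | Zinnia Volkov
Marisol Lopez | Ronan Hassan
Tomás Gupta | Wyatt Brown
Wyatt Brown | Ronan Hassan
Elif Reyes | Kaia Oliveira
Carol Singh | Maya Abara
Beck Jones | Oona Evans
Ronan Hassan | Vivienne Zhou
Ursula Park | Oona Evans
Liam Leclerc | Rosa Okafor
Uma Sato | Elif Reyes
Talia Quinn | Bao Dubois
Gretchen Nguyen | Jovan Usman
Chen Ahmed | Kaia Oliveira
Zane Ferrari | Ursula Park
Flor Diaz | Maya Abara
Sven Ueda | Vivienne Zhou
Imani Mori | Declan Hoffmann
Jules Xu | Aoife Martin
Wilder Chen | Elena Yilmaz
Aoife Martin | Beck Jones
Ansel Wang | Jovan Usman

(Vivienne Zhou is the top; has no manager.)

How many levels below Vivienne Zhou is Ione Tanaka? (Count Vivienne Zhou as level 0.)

3

Chain from Ione Tanaka up to Vivienne Zhou: Ione Tanaka → Marisol Lopez → Ronan Hassan → Vivienne Zhou. That is 3 steps up, so Ione Tanaka is 3 levels below Vivienne Zhou.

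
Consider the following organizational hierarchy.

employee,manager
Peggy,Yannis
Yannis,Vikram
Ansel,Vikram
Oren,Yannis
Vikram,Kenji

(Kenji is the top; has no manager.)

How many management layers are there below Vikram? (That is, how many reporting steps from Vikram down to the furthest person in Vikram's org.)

2

The longest chain under Vikram runs Vikram → Yannis → Peggy, which is 2 levels below Vikram.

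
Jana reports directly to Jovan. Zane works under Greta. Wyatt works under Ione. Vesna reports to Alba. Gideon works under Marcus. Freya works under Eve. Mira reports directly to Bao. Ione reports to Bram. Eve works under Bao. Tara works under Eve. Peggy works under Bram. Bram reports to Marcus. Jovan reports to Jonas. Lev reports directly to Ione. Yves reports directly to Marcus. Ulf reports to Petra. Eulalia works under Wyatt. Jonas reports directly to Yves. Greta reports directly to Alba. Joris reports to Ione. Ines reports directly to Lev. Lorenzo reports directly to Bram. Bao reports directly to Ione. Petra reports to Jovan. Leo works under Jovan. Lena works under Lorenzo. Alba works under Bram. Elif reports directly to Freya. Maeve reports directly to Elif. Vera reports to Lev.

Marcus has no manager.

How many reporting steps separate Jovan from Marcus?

Chain from Jovan up to Marcus: Jovan → Jonas → Yves → Marcus. That is 3 steps up, so Jovan is 3 levels below Marcus.

3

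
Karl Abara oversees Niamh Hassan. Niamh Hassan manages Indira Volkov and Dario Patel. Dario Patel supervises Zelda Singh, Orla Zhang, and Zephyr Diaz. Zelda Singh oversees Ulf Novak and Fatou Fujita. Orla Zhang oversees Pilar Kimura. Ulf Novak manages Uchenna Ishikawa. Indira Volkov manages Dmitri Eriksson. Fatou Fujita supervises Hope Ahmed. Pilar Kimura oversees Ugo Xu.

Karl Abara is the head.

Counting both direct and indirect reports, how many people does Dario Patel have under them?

9

Dario Patel directly manages Zelda Singh, Orla Zhang, Zephyr Diaz. Under Zelda Singh: Fatou Fujita, Hope Ahmed, Ulf Novak, Uchenna Ishikawa (4). Under Orla Zhang: Pilar Kimura, Ugo Xu (2). Zephyr Diaz has no reports. So Dario Patel's organization is 3 direct reports plus everyone under them: 5 + 3 + 1 = 9.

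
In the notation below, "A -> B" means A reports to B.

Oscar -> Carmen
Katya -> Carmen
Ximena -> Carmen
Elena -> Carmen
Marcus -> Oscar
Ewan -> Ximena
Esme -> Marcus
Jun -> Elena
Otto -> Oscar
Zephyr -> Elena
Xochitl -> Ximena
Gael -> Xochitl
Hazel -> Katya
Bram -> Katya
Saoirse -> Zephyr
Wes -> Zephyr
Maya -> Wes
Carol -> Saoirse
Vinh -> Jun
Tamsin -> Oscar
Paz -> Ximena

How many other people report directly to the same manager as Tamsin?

Tamsin reports to Oscar. Oscar's other direct reports are Marcus, Otto — 2 peers.

2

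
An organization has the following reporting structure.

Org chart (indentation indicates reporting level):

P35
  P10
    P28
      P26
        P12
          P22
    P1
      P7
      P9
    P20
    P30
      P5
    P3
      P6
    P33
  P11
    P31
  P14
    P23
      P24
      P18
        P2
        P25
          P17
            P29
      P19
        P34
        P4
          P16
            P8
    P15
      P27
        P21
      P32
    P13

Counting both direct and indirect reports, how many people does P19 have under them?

P19 directly manages P34, P4. P34 has no reports. Under P4: P16, P8 (2). So P19's organization is 2 direct reports plus everyone under them: 1 + 3 = 4.

4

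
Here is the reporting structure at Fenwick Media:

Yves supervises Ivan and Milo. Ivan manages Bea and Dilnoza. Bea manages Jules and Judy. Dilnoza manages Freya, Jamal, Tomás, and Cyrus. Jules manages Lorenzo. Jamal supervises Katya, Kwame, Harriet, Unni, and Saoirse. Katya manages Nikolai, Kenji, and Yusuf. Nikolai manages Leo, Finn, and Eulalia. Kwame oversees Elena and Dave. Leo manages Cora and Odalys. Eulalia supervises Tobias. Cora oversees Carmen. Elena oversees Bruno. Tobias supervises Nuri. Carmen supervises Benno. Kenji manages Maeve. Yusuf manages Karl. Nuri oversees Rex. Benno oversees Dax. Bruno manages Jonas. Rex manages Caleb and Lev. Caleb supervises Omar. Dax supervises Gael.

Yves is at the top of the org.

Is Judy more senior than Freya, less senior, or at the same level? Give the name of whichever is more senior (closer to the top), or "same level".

Both Judy and Freya are 3 levels below Yves.

same level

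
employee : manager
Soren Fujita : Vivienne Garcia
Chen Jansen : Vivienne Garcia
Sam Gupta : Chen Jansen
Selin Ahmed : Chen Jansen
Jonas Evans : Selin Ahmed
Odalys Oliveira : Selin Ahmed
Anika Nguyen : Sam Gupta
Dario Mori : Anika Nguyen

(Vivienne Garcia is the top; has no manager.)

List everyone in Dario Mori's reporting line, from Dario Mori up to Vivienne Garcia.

Dario Mori -> Anika Nguyen -> Sam Gupta -> Chen Jansen -> Vivienne Garcia

Dario Mori reports to Anika Nguyen. Anika Nguyen reports to Sam Gupta. Sam Gupta reports to Chen Jansen. Chen Jansen reports to Vivienne Garcia. Vivienne Garcia is at the top.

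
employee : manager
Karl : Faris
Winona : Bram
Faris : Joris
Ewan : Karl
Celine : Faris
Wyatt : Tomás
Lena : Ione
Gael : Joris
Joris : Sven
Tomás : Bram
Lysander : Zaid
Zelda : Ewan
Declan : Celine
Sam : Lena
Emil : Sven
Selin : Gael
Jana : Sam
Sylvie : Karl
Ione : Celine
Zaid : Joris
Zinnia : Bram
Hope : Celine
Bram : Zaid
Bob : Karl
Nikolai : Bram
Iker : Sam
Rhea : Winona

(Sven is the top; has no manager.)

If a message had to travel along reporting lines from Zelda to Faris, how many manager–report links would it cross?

3

Zelda is in Faris's organization: the chain from Zelda up to Faris is Zelda → Ewan → Karl → Faris, which is 3 links.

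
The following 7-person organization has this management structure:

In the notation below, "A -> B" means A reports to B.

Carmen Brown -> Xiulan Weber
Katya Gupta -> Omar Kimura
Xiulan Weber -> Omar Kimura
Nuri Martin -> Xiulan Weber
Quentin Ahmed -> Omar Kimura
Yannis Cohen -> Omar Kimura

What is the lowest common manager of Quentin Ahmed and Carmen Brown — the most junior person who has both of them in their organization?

Quentin Ahmed's chain of managers is Omar Kimura. Carmen Brown's chain of managers is Xiulan Weber, Omar Kimura. The first manager that appears in both chains is Omar Kimura.

Omar Kimura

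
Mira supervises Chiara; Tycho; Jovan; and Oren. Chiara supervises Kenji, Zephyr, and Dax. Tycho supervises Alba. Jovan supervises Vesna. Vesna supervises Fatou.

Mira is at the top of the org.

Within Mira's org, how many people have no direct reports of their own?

6

The people in Mira's organization with no one reporting to them are Oren, Fatou, Alba, Zephyr, Dax, Kenji. That is 6.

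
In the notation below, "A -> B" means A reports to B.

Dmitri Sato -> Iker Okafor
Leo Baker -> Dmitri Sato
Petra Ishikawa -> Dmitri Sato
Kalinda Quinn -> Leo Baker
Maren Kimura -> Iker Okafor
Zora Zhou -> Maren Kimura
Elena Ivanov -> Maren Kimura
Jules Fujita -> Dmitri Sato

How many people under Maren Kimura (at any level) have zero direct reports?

The people in Maren Kimura's organization with no one reporting to them are Elena Ivanov, Zora Zhou. That is 2.

2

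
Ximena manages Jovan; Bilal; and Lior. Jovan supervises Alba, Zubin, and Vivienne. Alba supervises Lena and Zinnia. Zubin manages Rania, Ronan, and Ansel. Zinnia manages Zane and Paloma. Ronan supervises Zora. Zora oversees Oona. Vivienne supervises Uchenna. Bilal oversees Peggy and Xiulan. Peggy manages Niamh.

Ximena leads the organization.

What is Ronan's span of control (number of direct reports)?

Ronan directly manages Zora. That is 1 direct report.

1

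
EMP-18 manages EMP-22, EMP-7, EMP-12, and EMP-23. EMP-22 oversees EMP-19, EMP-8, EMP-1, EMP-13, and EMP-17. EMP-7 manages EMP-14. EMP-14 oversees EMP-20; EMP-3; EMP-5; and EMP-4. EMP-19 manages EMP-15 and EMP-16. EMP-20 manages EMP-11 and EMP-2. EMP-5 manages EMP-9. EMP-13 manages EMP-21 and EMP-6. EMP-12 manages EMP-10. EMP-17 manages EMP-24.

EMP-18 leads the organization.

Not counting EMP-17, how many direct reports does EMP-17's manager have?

EMP-17 reports to EMP-22. EMP-22's other direct reports are EMP-19, EMP-8, EMP-1, EMP-13 — 4 peers.

4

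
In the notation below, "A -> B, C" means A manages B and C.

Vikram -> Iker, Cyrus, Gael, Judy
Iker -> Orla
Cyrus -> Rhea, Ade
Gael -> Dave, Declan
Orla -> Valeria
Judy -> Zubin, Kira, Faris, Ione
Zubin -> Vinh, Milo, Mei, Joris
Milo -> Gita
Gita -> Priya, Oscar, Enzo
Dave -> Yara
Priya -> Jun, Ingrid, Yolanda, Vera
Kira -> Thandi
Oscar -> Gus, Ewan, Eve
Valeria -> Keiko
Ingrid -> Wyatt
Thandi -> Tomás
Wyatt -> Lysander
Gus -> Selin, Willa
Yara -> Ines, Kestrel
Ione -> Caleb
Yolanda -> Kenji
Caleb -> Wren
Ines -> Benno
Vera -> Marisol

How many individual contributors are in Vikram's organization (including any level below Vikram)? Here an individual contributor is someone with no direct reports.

The people in Vikram's organization with no one reporting to them are Wren, Faris, Tomás, Joris, Mei, Enzo, Eve, Ewan, Willa, Selin, Marisol, Kenji, Lysander, Jun, Vinh, Declan, Kestrel, Benno, Ade, Rhea, Keiko. That is 21.

21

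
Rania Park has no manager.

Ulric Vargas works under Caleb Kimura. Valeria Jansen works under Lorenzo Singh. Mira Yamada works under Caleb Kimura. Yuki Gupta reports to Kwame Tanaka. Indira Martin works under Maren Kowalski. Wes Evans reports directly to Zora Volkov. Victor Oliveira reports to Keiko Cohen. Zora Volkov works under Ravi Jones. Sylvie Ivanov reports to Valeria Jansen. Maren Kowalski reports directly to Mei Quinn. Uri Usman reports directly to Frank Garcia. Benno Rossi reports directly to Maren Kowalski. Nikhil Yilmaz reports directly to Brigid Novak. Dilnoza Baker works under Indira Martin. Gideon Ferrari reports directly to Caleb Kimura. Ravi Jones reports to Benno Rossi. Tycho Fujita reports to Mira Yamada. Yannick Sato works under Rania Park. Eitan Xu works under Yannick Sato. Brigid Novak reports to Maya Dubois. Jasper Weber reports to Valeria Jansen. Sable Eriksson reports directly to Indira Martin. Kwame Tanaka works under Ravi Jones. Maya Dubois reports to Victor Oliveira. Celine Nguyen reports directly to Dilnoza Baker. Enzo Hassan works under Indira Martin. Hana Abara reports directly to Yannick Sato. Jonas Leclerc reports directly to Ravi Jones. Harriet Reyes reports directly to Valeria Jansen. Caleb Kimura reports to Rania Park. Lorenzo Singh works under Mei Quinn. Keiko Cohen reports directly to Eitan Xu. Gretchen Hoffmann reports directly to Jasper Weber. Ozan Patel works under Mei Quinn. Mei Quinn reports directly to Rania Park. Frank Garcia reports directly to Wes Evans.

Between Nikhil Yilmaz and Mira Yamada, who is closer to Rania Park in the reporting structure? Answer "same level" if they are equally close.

Nikhil Yilmaz is 7 levels below Rania Park; Mira Yamada is 2. Mira Yamada is higher.

Mira Yamada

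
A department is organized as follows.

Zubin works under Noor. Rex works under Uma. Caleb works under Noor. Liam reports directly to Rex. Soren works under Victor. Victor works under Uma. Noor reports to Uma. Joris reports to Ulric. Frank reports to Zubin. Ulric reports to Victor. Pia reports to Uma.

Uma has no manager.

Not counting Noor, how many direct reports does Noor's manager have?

Noor reports to Uma. Uma's other direct reports are Victor, Rex, Pia — 3 peers.

3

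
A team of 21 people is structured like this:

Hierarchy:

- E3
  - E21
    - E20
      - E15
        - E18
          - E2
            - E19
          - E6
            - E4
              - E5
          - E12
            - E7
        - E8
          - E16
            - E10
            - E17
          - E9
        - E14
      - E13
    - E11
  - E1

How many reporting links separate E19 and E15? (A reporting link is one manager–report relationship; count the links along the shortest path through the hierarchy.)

E19 is in E15's organization: the chain from E19 up to E15 is E19 → E2 → E18 → E15, which is 3 links.

3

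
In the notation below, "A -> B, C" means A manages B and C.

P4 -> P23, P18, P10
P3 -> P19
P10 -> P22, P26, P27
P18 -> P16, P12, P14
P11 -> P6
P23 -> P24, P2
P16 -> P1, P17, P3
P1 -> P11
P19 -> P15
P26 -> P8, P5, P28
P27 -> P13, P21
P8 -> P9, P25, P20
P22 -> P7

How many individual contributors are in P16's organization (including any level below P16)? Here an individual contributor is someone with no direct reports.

3

The people in P16's organization with no one reporting to them are P15, P17, P6. That is 3.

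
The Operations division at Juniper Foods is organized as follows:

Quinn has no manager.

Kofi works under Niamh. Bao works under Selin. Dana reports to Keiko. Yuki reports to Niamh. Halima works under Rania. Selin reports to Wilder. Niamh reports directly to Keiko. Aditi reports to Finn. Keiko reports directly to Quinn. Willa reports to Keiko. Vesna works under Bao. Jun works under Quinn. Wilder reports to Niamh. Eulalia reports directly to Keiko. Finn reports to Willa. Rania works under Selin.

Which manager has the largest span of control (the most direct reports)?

Direct-report counts: Quinn has 2; Keiko has 4; Willa has 1; Finn has 1; Niamh has 3; Wilder has 1; Selin has 2; Rania has 1; Bao has 1. The largest is 4, held by Keiko.

Keiko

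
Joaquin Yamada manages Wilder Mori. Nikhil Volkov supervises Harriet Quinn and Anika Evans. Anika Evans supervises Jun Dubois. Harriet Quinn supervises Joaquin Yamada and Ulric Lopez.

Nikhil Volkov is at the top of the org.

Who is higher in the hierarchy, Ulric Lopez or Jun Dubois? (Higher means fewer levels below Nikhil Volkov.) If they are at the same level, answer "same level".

same level

Both Ulric Lopez and Jun Dubois are 2 levels below Nikhil Volkov.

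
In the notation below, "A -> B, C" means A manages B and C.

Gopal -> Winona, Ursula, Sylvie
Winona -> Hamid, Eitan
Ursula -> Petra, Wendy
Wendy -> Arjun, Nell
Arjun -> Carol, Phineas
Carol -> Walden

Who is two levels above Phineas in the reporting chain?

Wendy

Phineas reports to Arjun, and Arjun reports to Wendy. So Phineas's skip-level manager is Wendy.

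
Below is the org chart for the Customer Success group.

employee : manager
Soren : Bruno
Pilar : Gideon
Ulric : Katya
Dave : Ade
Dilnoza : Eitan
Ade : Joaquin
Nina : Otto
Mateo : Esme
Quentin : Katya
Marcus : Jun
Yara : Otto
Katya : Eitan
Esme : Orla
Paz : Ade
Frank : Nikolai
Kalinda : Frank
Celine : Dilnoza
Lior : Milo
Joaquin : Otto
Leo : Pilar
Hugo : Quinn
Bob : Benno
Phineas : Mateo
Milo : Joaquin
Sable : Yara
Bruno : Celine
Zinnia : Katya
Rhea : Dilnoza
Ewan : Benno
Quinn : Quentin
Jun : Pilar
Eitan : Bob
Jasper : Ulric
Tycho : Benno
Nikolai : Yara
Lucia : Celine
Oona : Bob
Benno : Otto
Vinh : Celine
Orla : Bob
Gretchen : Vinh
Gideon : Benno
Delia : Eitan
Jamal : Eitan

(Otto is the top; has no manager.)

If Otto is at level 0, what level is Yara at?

Chain from Yara up to Otto: Yara → Otto. That is 1 step up, so Yara is 1 level below Otto.

1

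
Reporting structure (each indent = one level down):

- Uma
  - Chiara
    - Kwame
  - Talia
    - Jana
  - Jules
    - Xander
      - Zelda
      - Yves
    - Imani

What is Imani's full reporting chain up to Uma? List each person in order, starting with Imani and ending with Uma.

Imani -> Jules -> Uma

Imani reports to Jules. Jules reports to Uma. Uma is at the top.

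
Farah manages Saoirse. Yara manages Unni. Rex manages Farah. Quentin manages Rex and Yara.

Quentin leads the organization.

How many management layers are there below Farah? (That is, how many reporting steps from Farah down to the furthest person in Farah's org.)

1

The longest chain under Farah runs Farah → Saoirse, which is 1 level below Farah.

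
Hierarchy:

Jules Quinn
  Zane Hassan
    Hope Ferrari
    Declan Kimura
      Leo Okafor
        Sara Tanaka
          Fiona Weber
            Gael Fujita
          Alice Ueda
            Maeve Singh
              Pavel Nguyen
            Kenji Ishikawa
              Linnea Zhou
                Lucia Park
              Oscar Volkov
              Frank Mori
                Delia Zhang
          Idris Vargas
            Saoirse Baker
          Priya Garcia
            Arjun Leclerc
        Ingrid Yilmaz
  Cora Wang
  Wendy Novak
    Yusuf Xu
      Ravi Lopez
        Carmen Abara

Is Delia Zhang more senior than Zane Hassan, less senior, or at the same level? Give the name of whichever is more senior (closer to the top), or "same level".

Delia Zhang is 8 levels below Jules Quinn; Zane Hassan is 1. Zane Hassan is higher.

Zane Hassan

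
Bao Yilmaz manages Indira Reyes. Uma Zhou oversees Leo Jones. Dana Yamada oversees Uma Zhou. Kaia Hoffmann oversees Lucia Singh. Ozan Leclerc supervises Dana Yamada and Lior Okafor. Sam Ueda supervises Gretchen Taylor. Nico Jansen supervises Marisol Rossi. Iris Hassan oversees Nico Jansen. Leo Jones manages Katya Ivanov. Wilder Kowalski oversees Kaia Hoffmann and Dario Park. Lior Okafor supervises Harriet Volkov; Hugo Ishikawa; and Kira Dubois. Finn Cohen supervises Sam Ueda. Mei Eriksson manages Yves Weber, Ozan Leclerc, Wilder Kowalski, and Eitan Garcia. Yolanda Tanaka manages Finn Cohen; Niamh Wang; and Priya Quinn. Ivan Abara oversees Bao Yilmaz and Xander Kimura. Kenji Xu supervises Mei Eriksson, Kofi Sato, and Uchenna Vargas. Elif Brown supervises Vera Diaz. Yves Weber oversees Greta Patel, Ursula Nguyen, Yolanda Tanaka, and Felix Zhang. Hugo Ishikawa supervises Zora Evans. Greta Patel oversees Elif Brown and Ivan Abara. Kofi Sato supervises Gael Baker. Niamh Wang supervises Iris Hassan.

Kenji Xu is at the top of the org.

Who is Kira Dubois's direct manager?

Kira Dubois reports directly to Lior Okafor.

Lior Okafor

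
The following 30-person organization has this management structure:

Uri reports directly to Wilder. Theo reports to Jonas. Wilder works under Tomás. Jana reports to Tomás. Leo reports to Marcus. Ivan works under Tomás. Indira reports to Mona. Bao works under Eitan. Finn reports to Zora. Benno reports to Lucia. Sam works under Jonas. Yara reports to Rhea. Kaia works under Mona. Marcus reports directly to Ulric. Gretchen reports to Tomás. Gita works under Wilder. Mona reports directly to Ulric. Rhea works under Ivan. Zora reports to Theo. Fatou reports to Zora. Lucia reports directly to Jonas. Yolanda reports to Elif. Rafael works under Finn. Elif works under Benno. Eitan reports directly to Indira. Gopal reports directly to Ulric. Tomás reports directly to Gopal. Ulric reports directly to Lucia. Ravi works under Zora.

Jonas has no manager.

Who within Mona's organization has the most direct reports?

Direct-report counts within Mona's organization: Mona has 2; Indira has 1; Eitan has 1. The largest is 2, held by Mona.

Mona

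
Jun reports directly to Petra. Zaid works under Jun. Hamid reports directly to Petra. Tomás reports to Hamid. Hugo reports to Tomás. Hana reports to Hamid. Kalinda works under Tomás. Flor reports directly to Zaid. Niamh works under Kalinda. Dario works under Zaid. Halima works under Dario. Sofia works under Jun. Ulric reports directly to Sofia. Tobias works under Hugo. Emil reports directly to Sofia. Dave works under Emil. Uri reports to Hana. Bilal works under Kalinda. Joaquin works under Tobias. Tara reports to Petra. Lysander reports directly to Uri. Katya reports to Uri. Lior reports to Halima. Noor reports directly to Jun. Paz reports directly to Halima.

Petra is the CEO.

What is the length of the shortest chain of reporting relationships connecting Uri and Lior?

8

Uri is 3 levels below Petra, and Lior is 5 levels below Petra (their lowest common manager). The shortest path runs up from Uri to Petra and back down to Lior: 3 + 5 = 8 links.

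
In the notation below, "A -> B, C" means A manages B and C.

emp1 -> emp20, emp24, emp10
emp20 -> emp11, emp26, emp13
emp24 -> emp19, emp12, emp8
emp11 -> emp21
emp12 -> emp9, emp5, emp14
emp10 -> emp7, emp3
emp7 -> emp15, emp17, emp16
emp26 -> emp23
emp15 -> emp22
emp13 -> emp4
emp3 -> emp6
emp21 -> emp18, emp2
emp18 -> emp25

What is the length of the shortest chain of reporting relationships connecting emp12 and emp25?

emp12 is 2 levels below emp1, and emp25 is 5 levels below emp1 (their lowest common manager). The shortest path runs up from emp12 to emp1 and back down to emp25: 2 + 5 = 7 links.

7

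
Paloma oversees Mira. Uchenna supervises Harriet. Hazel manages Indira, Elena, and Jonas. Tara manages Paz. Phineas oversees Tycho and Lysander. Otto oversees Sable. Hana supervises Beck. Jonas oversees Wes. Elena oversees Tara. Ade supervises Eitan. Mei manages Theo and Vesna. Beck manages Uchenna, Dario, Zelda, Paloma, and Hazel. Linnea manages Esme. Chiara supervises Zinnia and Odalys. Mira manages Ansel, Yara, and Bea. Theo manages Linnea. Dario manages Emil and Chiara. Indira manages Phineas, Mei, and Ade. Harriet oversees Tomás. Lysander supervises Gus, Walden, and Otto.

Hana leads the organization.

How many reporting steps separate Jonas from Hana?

Chain from Jonas up to Hana: Jonas → Hazel → Beck → Hana. That is 3 steps up, so Jonas is 3 levels below Hana.

3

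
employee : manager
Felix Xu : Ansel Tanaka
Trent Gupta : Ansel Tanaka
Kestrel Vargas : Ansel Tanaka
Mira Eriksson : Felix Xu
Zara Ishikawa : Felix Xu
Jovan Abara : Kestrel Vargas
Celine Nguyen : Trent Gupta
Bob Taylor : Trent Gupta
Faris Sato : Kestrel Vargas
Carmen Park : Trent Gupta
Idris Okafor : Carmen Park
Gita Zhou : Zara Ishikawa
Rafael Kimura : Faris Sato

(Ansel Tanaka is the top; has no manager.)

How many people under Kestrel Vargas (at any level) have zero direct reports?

2

The people in Kestrel Vargas's organization with no one reporting to them are Rafael Kimura, Jovan Abara. That is 2.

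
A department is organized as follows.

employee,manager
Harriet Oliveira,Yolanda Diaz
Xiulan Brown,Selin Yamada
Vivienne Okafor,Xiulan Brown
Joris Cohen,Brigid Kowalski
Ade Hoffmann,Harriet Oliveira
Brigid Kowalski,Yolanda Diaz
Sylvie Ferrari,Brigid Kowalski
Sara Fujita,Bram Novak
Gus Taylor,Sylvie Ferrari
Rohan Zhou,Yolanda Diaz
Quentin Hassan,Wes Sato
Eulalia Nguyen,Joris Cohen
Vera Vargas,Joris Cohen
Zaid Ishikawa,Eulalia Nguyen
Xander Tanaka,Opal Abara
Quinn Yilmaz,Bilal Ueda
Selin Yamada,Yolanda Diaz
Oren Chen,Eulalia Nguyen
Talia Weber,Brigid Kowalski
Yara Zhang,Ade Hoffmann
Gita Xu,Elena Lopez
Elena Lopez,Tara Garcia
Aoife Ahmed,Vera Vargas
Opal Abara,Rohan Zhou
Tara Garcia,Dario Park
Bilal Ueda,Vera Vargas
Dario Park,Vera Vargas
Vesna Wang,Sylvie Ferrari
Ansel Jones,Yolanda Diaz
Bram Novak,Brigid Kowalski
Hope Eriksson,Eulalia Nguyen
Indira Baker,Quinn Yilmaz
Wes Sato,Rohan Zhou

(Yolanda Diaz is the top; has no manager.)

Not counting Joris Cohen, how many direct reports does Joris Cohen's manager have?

Joris Cohen reports to Brigid Kowalski. Brigid Kowalski's other direct reports are Bram Novak, Sylvie Ferrari, Talia Weber — 3 peers.

3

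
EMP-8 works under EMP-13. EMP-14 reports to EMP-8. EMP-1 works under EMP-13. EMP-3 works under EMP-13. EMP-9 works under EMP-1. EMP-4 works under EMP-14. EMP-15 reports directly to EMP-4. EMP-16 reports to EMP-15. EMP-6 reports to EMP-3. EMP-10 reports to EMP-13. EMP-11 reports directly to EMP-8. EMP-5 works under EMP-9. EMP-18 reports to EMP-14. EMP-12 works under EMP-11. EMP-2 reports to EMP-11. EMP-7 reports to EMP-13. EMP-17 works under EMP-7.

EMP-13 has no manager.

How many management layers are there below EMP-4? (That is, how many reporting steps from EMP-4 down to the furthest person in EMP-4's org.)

The longest chain under EMP-4 runs EMP-4 → EMP-15 → EMP-16, which is 2 levels below EMP-4.

2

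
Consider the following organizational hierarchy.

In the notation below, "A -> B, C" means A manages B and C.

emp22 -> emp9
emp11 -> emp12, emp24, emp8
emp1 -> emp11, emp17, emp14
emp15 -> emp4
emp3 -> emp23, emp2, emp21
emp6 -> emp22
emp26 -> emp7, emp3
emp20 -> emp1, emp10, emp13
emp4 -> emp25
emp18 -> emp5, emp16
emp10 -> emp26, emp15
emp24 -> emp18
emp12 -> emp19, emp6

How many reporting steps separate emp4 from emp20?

Chain from emp4 up to emp20: emp4 → emp15 → emp10 → emp20. That is 3 steps up, so emp4 is 3 levels below emp20.

3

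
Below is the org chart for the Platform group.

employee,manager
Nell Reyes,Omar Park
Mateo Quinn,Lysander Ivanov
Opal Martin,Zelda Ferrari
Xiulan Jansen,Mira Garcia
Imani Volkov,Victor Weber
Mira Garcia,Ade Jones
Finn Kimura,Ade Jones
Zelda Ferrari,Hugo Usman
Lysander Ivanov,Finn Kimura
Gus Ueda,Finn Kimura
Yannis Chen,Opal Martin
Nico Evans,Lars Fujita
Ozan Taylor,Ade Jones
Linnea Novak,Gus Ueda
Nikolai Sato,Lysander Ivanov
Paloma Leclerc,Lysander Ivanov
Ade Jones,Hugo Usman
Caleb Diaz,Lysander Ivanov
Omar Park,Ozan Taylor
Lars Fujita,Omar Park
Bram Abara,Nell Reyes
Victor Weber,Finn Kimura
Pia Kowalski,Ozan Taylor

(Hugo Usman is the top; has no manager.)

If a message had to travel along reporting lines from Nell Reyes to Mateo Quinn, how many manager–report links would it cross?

Nell Reyes is 3 levels below Ade Jones, and Mateo Quinn is 3 levels below Ade Jones (their lowest common manager). The shortest path runs up from Nell Reyes to Ade Jones and back down to Mateo Quinn: 3 + 3 = 6 links.

6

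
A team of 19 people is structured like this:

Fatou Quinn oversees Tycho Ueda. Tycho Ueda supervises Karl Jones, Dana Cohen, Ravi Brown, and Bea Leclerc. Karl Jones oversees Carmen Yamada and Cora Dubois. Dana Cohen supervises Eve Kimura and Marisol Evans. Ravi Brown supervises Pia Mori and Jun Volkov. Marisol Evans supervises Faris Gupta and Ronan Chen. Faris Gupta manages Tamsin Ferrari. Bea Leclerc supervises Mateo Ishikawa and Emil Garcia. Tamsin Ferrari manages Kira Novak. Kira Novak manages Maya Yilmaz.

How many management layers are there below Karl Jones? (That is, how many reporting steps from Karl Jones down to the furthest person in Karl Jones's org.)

1

The longest chain under Karl Jones runs Karl Jones → Cora Dubois, which is 1 level below Karl Jones.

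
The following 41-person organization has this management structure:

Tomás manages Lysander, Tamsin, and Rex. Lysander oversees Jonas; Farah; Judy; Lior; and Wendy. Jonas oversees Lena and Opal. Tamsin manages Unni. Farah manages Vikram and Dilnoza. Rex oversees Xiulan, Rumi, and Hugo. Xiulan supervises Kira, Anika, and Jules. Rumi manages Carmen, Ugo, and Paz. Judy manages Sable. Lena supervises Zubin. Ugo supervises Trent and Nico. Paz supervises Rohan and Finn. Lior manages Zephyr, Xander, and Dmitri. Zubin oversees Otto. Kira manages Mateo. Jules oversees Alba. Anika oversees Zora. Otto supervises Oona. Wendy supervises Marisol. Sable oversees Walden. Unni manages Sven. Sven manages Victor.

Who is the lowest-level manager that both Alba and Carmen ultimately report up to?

Alba's chain of managers is Jules, Xiulan, Rex, Tomás. Carmen's chain of managers is Rumi, Rex, Tomás. The first manager that appears in both chains is Rex.

Rex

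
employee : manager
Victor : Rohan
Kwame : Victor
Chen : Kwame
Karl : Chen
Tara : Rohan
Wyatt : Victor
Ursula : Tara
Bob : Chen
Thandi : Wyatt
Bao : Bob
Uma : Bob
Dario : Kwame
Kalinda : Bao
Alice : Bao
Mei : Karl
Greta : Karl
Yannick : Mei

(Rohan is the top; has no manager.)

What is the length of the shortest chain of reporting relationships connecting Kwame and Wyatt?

2

Kwame is 1 level below Victor, and Wyatt is 1 level below Victor (their lowest common manager). The shortest path runs up from Kwame to Victor and back down to Wyatt: 1 + 1 = 2 links.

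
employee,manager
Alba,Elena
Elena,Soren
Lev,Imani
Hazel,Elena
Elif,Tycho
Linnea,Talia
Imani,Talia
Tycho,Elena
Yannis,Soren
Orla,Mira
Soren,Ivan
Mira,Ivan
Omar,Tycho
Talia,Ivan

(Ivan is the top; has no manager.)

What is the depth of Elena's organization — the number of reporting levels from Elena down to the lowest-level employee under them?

The longest chain under Elena runs Elena → Tycho → Elif, which is 2 levels below Elena.

2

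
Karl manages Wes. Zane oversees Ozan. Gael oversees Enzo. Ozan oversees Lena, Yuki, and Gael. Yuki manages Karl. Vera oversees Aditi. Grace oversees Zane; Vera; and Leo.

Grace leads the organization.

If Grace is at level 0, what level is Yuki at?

Chain from Yuki up to Grace: Yuki → Ozan → Zane → Grace. That is 3 steps up, so Yuki is 3 levels below Grace.

3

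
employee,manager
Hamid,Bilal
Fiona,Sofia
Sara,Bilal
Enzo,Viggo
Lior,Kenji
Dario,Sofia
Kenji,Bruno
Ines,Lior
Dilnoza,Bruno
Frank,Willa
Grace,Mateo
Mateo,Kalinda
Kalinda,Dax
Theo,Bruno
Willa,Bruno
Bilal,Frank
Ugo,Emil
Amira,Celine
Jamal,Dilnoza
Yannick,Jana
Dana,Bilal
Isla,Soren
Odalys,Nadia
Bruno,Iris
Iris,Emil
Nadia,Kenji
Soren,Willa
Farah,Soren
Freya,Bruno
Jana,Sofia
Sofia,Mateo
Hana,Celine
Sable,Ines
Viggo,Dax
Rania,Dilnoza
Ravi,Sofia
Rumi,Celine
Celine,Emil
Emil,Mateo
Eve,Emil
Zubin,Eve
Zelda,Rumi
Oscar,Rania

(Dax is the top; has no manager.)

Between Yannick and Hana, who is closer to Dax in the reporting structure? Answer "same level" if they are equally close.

Both Yannick and Hana are 5 levels below Dax.

same level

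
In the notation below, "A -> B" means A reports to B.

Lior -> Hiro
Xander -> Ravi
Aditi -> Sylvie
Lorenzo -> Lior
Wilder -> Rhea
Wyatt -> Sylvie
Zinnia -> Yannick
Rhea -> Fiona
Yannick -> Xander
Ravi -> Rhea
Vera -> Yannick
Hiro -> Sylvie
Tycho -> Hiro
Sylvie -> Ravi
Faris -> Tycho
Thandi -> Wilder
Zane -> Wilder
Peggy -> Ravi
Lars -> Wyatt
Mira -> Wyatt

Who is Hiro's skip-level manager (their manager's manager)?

Hiro reports to Sylvie, and Sylvie reports to Ravi. So Hiro's skip-level manager is Ravi.

Ravi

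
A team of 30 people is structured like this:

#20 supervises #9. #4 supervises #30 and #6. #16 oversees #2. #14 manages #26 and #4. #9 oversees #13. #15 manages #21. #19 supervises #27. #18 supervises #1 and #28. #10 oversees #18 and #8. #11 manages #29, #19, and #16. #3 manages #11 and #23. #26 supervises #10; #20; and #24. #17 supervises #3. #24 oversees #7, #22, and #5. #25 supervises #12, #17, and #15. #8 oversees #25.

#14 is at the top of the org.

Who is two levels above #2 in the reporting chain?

#11

#2 reports to #16, and #16 reports to #11. So #2's skip-level manager is #11.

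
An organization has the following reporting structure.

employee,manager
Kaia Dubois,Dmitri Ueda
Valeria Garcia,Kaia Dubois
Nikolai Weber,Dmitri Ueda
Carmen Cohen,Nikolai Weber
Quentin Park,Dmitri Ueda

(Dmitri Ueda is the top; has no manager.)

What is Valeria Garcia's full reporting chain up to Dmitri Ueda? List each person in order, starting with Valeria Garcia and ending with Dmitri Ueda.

Valeria Garcia -> Kaia Dubois -> Dmitri Ueda

Valeria Garcia reports to Kaia Dubois. Kaia Dubois reports to Dmitri Ueda. Dmitri Ueda is at the top.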